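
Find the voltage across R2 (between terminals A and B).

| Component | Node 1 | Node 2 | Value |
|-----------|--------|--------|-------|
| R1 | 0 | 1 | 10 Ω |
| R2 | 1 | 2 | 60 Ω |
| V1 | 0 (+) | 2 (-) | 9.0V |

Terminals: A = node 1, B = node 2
R1 and R2 are in series across V1 (node 0 → node 1 → node 2), and the output A–B is taken across R2, so this is a voltage divider.
Series current: I = V1/(R1 + R2) = 9/(10 + 60) = 9/70 = 0.1286 A
V_R2 = I × R2 = V1 × R2/(R1 + R2) = 9 × 60/70 = 7.714 V

Final answer: 7.714 V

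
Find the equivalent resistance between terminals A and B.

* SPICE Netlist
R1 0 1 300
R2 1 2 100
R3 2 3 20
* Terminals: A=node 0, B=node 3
Reduce the network between node 0 (A) and node 3 (B) by series/parallel combination:
  Rs1 = R1 + R2 (series, joined only at node 1) = 300 + 100 = 400 Ω
  Rs2 = R3 + Rs1 (series, joined only at node 2) = 20 + 400 = 420 Ω
R_eq = 420 Ω

Final answer: 420 Ω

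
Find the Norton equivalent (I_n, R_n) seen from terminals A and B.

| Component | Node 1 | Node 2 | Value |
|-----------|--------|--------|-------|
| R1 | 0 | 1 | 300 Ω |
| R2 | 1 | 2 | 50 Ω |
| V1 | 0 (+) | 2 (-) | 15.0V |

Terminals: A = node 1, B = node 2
Find the Thévenin equivalent first; then I_n = V_th/R_th and R_n = R_th.
Step 1 — V_th is the open-circuit voltage V_A - V_B (nothing connected across the terminals).
Nodal analysis, taking node 2 as the 0 V reference.
Source V1 fixes V_0 = 15 V.
KCL at each unknown node (sum of currents leaving = 0; resistances in Ω):
  Node 1: (V_1 - 15)/300 + (V_1 - 0)/50 = 0
Collecting terms: 0.02333 × V_1 = 0.05  =>  V_1 = 2.143 V
V_th = V_1 - V_2 = 2.143 - 0 = 2.143 V
Step 2 — R_th: zero the source — replace V1 by a short circuit (node 2 merges into node 0) — and find the resistance seen between A (node 1) and B (node 0).
Reduce the network between node 1 (A) and node 0 (B) by series/parallel combination:
  Rp1 = R1 ‖ R2 (parallel, both between nodes 0 and 1) = 1/(1/300 + 1/50) = 42.86 Ω
R_th = 42.86 Ω
I_n = V_th/R_th = 2.143/42.86 = 0.05 A, and R_n = R_th = 42.86 Ω

Final answer: I_n = 0.05 A, R_n = 42.86 Ω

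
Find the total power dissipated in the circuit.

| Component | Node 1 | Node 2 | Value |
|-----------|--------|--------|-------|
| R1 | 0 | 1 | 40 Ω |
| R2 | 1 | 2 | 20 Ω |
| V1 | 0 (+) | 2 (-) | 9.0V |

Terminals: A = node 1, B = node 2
Nodal analysis, taking node 2 as the 0 V reference.
Source V1 fixes V_0 = 9 V.
KCL at each unknown node (sum of currents leaving = 0; resistances in Ω):
  Node 1: (V_1 - 9)/40 + (V_1 - 0)/20 = 0
Collecting terms: 0.075 × V_1 = 0.225  =>  V_1 = 3 V
Power in each resistor, P = (ΔV)²/R:
  P_R1 = (9 - 3)²/40 = 0.9 W
  P_R2 = (3 - 0)²/20 = 0.45 W
P_total = P_R1 + P_R2 = 1.35 W

Final answer: 1.35 W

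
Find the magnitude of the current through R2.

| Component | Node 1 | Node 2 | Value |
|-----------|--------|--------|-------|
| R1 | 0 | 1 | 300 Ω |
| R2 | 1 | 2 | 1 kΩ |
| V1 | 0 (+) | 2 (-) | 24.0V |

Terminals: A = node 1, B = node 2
Nodal analysis, taking node 2 as the 0 V reference.
Source V1 fixes V_0 = 24 V.
KCL at each unknown node (sum of currents leaving = 0; resistances in Ω):
  Node 1: (V_1 - 24)/300 + (V_1 - 0)/1000 = 0
Collecting terms: 0.004333 × V_1 = 0.08  =>  V_1 = 18.46 V
I_R2 = (V_1 - V_2)/R2 = (18.46 - 0)/1000 = 0.01846 A
|I_R2| = 0.01846 A

Final answer: |I_R2| = 0.01846 A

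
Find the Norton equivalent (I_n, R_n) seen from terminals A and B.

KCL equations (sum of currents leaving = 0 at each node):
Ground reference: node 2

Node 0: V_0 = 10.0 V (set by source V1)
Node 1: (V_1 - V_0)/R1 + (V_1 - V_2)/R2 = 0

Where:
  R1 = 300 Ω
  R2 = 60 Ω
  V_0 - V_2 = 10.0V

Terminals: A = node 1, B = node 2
Find the Thévenin equivalent first; then I_n = V_th/R_th and R_n = R_th.
Step 1 — V_th is the open-circuit voltage V_A - V_B (nothing connected across the terminals).
Nodal analysis, taking node 2 as the 0 V reference.
Source V1 fixes V_0 = 10 V.
KCL at each unknown node (sum of currents leaving = 0; resistances in Ω):
  Node 1: (V_1 - 10)/300 + (V_1 - 0)/60 = 0
Collecting terms: 0.02 × V_1 = 0.03333  =>  V_1 = 1.667 V
V_th = V_1 - V_2 = 1.667 - 0 = 1.667 V
Step 2 — R_th: zero the source — replace V1 by a short circuit (node 2 merges into node 0) — and find the resistance seen between A (node 1) and B (node 0).
Reduce the network between node 1 (A) and node 0 (B) by series/parallel combination:
  Rp1 = R1 ‖ R2 (parallel, both between nodes 0 and 1) = 1/(1/300 + 1/60) = 50 Ω
R_th = 50 Ω
I_n = V_th/R_th = 1.667/50 = 0.03333 A, and R_n = R_th = 50 Ω

Final answer: I_n = 0.03333 A, R_n = 50 Ω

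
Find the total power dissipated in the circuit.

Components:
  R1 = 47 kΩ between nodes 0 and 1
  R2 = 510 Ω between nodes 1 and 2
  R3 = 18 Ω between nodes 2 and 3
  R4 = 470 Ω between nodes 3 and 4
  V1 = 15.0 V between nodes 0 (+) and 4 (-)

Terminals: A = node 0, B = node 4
Nodal analysis, taking node 4 as the 0 V reference.
Source V1 fixes V_0 = 15 V.
KCL at each unknown node (sum of currents leaving = 0; resistances in Ω):
  Node 1: (V_1 - 15)/47000 + (V_1 - V_2)/510 = 0
  Node 2: (V_2 - V_1)/510 + (V_2 - V_3)/18 = 0
  Node 3: (V_3 - V_2)/18 + (V_3 - 0)/470 = 0
Collecting terms (coefficients in siemens):
  0.001982·V_1 - 0.001961·V_2 = 0.0003191
  0.05752·V_2 - 0.001961·V_1 - 0.05556·V_3 = 0
  0.05768·V_3 - 0.05556·V_2 = 0
Solving these 3 simultaneous equations (Gaussian elimination) gives:
  V_1 = 0.3119 V, V_2 = 0.1525 V, V_3 = 0.1469 V
Power in each resistor, P = (ΔV)²/R:
  P_R1 = (15 - 0.3119)²/47000 = 0.00459 W
  P_R2 = (0.3119 - 0.1525)²/510 = 0.00004981 W
  P_R3 = (0.1525 - 0.1469)²/18 = 0.000001758 W
  P_R4 = (0.1469 - 0)²/470 = 0.0000459 W
P_total = P_R1 + P_R2 + P_R3 + P_R4 = 0.004688 W

Final answer: 0.004688 W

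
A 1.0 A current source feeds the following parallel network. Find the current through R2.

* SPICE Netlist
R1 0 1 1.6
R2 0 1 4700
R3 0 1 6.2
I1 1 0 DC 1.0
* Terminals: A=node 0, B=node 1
All resistors sit directly between nodes 0 and 1, so they are in parallel and share one voltage V; the full source current 1 A splits among them.
1/R_par = 1/1.6 + 1/4700 + 1/6.2 = 0.7865 S  =>  R_par = 1.271 Ω
V = I × R_par = 1 × 1.271 = 1.271 V
I_R2 = V/R2 = 1.271/4700 = 0.0002705 A

Final answer: 0.0002705 A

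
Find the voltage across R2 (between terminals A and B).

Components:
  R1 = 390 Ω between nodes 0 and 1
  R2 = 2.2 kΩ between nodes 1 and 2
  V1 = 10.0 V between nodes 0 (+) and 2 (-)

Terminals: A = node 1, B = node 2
R1 and R2 are in series across V1 (node 0 → node 1 → node 2), and the output A–B is taken across R2, so this is a voltage divider.
Series current: I = V1/(R1 + R2) = 10/(390 + 2200) = 10/2590 = 0.003861 A
V_R2 = I × R2 = V1 × R2/(R1 + R2) = 10 × 2200/2590 = 8.494 V

Final answer: 8.494 V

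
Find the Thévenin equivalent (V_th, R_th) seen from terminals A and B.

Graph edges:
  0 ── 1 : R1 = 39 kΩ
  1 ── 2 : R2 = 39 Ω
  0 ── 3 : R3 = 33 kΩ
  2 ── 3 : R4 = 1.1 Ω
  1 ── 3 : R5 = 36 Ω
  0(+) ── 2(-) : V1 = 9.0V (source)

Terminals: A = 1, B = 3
Step 1 — V_th is the open-circuit voltage V_A - V_B (nothing connected across the terminals).
Nodal analysis, taking node 2 as the 0 V reference.
Source V1 fixes V_0 = 9 V.
KCL at each unknown node (sum of currents leaving = 0; resistances in Ω):
  Node 1: (V_1 - 9)/39000 + (V_1 - 0)/39 + (V_1 - V_3)/36 = 0
  Node 3: (V_3 - 9)/33000 + (V_3 - 0)/1.1 + (V_3 - V_1)/36 = 0
Collecting terms (coefficients in siemens):
  0.05344·V_1 - 0.02778·V_3 = 0.0002308
  0.9369·V_3 - 0.02778·V_1 = 0.0002727
Determinant D = (0.05344)(0.9369) - (-0.02778)(-0.02778) = 0.0493
V_1 = [(0.0002308)(0.9369) - (-0.02778)(0.0002727)]/D = 0.004539 V
V_3 = [(0.05344)(0.0002727) - (0.0002308)(-0.02778)]/D = 0.0004257 V
V_th = V_1 - V_3 = 0.004539 - 0.0004257 = 0.004113 V
Step 2 — R_th: zero the source — replace V1 by a short circuit (node 2 merges into node 0) — and find the resistance seen between A (node 1) and B (node 3).
Reduce the network between node 1 (A) and node 3 (B) by series/parallel combination:
  Rp1 = R1 ‖ R2 (parallel, both between nodes 0 and 1) = 1/(1/39000 + 1/39) = 38.96 Ω
  Rp2 = R3 ‖ R4 (parallel, both between nodes 0 and 3) = 1/(1/33000 + 1/1.1) = 1.1 Ω
  Rs1 = Rp1 + Rp2 (series, joined only at node 0) = 38.96 + 1.1 = 40.06 Ω
  Rp3 = R5 ‖ Rs1 (parallel, both between nodes 1 and 3) = 1/(1/36 + 1/40.06) = 18.96 Ω
R_th = 18.96 Ω

Final answer: V_th = 0.004113 V, R_th = 18.96 Ω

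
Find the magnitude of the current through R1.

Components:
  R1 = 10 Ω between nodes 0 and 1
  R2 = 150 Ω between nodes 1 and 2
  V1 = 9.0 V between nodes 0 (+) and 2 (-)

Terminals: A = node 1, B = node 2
Nodal analysis, taking node 2 as the 0 V reference.
Source V1 fixes V_0 = 9 V.
KCL at each unknown node (sum of currents leaving = 0; resistances in Ω):
  Node 1: (V_1 - 9)/10 + (V_1 - 0)/150 = 0
Collecting terms: 0.1067 × V_1 = 0.9  =>  V_1 = 8.438 V
I_R1 = (V_0 - V_1)/R1 = (9 - 8.438)/10 = 0.05625 A
|I_R1| = 0.05625 A

Final answer: |I_R1| = 0.05625 A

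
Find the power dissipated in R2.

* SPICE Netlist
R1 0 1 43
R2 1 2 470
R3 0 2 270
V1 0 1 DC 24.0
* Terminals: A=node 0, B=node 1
Nodal analysis, taking node 1 as the 0 V reference.
Source V1 fixes V_0 = 24 V.
KCL at each unknown node (sum of currents leaving = 0; resistances in Ω):
  Node 2: (V_2 - 0)/470 + (V_2 - 24)/270 = 0
Collecting terms: 0.005831 × V_2 = 0.08889  =>  V_2 = 15.24 V
I_R2 = (V_1 - V_2)/R2 = (0 - 15.24)/470 = -0.03243 A
P_R2 = I_R2² × R2 = (-0.03243)² × 470 = 0.4944 W

Final answer: 0.4944 W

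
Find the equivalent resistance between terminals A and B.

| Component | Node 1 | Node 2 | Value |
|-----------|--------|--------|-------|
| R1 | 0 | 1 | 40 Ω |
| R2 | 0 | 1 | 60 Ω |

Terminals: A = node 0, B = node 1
Reduce the network between node 0 (A) and node 1 (B) by series/parallel combination:
  Rp1 = R1 ‖ R2 (parallel, both between nodes 0 and 1) = 1/(1/40 + 1/60) = 24 Ω
R_eq = 24 Ω

Final answer: 24 Ω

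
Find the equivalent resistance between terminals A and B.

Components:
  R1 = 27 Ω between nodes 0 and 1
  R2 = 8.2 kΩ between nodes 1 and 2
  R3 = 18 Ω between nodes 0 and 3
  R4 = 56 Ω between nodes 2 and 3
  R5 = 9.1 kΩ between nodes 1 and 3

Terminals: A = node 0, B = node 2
The network is not a plain series/parallel combination. Inject a 1 A test current into terminal A (node 0) and return it from terminal B (node 2); then R_eq = V_A / (1 A).
Nodal analysis, taking node 2 as the 0 V reference.
Current source I_test pushes 1 A into node 0 and draws it out of node 2.
KCL at each unknown node (sum of currents leaving = 0; resistances in Ω):
  Node 0: (V_0 - V_1)/27 + (V_0 - V_3)/18 - 1 = 0
  Node 1: (V_1 - V_0)/27 + (V_1 - 0)/8200 + (V_1 - V_3)/9100 = 0
  Node 3: (V_3 - V_0)/18 + (V_3 - V_1)/9100 + (V_3 - 0)/56 = 0
Collecting terms (coefficients in siemens):
  0.09259·V_0 - 0.03704·V_1 - 0.05556·V_3 = 1
  0.03727·V_1 - 0.03704·V_0 - 0.0001099·V_3 = 0
  0.07352·V_3 - 0.05556·V_0 - 0.0001099·V_1 = 0
Solving these 3 simultaneous equations (Gaussian elimination) gives:
  V_0 = 73.31 V, V_1 = 73.01 V, V_3 = 55.5 V
R_eq = V_0 / 1 A = 73.31 Ω

Final answer: 73.31 Ω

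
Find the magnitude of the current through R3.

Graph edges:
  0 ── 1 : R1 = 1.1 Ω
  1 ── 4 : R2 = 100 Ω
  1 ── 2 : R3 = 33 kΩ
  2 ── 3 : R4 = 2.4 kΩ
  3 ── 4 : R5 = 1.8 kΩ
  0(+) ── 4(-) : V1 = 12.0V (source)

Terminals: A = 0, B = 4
Nodal analysis, taking node 4 as the 0 V reference.
Source V1 fixes V_0 = 12 V.
KCL at each unknown node (sum of currents leaving = 0; resistances in Ω):
  Node 1: (V_1 - 12)/1.1 + (V_1 - 0)/100 + (V_1 - V_2)/33000 = 0
  Node 2: (V_2 - V_1)/33000 + (V_2 - V_3)/2400 = 0
  Node 3: (V_3 - V_2)/2400 + (V_3 - 0)/1800 = 0
Collecting terms (coefficients in siemens):
  0.9191·V_1 - 0.0000303·V_2 = 10.91
  0.000447·V_2 - 0.0000303·V_1 - 0.0004167·V_3 = 0
  0.0009722·V_3 - 0.0004167·V_2 = 0
Solving these 3 simultaneous equations (Gaussian elimination) gives:
  V_1 = 11.87 V, V_2 = 1.34 V, V_3 = 0.5743 V
I_R3 = (V_1 - V_2)/R3 = (11.87 - 1.34)/33000 = 0.0003191 A
|I_R3| = 0.0003191 A

Final answer: |I_R3| = 0.0003191 A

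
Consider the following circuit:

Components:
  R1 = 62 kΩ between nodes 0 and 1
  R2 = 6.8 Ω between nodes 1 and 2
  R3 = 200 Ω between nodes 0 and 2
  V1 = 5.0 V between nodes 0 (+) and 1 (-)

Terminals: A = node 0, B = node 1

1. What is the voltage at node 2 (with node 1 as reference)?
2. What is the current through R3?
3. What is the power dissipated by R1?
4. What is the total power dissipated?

Nodal analysis, taking node 1 as the 0 V reference.
Source V1 fixes V_0 = 5 V.
KCL at each unknown node (sum of currents leaving = 0; resistances in Ω):
  Node 2: (V_2 - 0)/6.8 + (V_2 - 5)/200 = 0
Collecting terms: 0.1521 × V_2 = 0.025  =>  V_2 = 0.1644 V
Part 1:
  Read off the nodal solution: V_2 = 0.1644 V
Part 2:
  I_R3 = (V_0 - V_2)/R3 = (5 - 0.1644)/200 = 0.02418 A
  Magnitude: I_R3 = 0.02418 A
Part 3:
  I_R1 = (V_0 - V_1)/R1 = (5 - 0)/62000 = 0.00008065 A
  P_R1 = I_R1² × R1 = (0.00008065)² × 62000 = 0.0004032 W
Part 4:
  Power in each resistor, P = (ΔV)²/R:
    P_R1 = (5 - 0)²/62000 = 0.0004032 W
    P_R2 = (0 - 0.1644)²/6.8 = 0.003975 W
    P_R3 = (5 - 0.1644)²/200 = 0.1169 W
  P_total = P_R1 + P_R2 + P_R3 = 0.1213 W

Final answers:
1. V_2 = 0.1644 V
2. I_R3 = 0.02418 A
3. P_R1 = 0.0004032 W
4. P_total = 0.1213 W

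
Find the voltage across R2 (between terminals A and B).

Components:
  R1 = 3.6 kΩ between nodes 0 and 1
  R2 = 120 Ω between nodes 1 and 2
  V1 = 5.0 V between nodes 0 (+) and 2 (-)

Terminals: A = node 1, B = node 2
R1 and R2 are in series across V1 (node 0 → node 1 → node 2), and the output A–B is taken across R2, so this is a voltage divider.
Series current: I = V1/(R1 + R2) = 5/(3600 + 120) = 5/3720 = 0.001344 A
V_R2 = I × R2 = V1 × R2/(R1 + R2) = 5 × 120/3720 = 0.1613 V

Final answer: 0.1613 V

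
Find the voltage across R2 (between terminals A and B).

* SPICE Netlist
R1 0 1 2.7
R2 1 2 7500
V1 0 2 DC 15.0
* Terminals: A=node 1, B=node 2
R1 and R2 are in series across V1 (node 0 → node 1 → node 2), and the output A–B is taken across R2, so this is a voltage divider.
Series current: I = V1/(R1 + R2) = 15/(2.7 + 7500) = 15/7503 = 0.001999 A
V_R2 = I × R2 = V1 × R2/(R1 + R2) = 15 × 7500/7503 = 14.99 V

Final answer: 14.99 V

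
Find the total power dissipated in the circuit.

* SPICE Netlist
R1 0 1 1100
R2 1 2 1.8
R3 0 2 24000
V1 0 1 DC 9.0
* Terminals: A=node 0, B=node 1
Nodal analysis, taking node 1 as the 0 V reference.
Source V1 fixes V_0 = 9 V.
KCL at each unknown node (sum of currents leaving = 0; resistances in Ω):
  Node 2: (V_2 - 0)/1.8 + (V_2 - 9)/24000 = 0
Collecting terms: 0.5556 × V_2 = 0.000375  =>  V_2 = 0.0006749 V
Power in each resistor, P = (ΔV)²/R:
  P_R1 = (9 - 0)²/1100 = 0.07364 W
  P_R2 = (0 - 0.0006749)²/1.8 = 0.0000002531 W
  P_R3 = (9 - 0.0006749)²/24000 = 0.003374 W
P_total = P_R1 + P_R2 + P_R3 = 0.07701 W

Final answer: 0.07701 W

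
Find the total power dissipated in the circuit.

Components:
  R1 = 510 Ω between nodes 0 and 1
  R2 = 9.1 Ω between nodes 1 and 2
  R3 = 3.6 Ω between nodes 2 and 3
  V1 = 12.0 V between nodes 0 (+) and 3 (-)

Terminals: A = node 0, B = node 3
Nodal analysis, taking node 3 as the 0 V reference.
Source V1 fixes V_0 = 12 V.
KCL at each unknown node (sum of currents leaving = 0; resistances in Ω):
  Node 1: (V_1 - 12)/510 + (V_1 - V_2)/9.1 = 0
  Node 2: (V_2 - V_1)/9.1 + (V_2 - 0)/3.6 = 0
Collecting terms (coefficients in siemens):
  0.1119·V_1 - 0.1099·V_2 = 0.02353
  0.3877·V_2 - 0.1099·V_1 = 0
Determinant D = (0.1119)(0.3877) - (-0.1099)(-0.1099) = 0.03129
V_1 = [(0.02353)(0.3877) - (-0.1099)(0)]/D = 0.2916 V
V_2 = [(0.1119)(0) - (0.02353)(-0.1099)]/D = 0.08265 V
Power in each resistor, P = (ΔV)²/R:
  P_R1 = (12 - 0.2916)²/510 = 0.2688 W
  P_R2 = (0.2916 - 0.08265)²/9.1 = 0.004796 W
  P_R3 = (0.08265 - 0)²/3.6 = 0.001897 W
P_total = P_R1 + P_R2 + P_R3 = 0.2755 W

Final answer: 0.2755 W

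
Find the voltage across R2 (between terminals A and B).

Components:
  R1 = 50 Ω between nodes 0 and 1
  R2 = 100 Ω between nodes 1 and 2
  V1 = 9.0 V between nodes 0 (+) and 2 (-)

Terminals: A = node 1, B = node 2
R1 and R2 are in series across V1 (node 0 → node 1 → node 2), and the output A–B is taken across R2, so this is a voltage divider.
Series current: I = V1/(R1 + R2) = 9/(50 + 100) = 9/150 = 0.06 A
V_R2 = I × R2 = V1 × R2/(R1 + R2) = 9 × 100/150 = 6 V

Final answer: 6 V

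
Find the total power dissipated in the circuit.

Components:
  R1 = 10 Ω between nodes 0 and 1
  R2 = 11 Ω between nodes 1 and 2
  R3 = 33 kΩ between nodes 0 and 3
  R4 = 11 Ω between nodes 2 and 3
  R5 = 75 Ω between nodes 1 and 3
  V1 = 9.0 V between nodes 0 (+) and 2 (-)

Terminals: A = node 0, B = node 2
Nodal analysis, taking node 2 as the 0 V reference.
Source V1 fixes V_0 = 9 V.
KCL at each unknown node (sum of currents leaving = 0; resistances in Ω):
  Node 1: (V_1 - 9)/10 + (V_1 - 0)/11 + (V_1 - V_3)/75 = 0
  Node 3: (V_3 - 9)/33000 + (V_3 - 0)/11 + (V_3 - V_1)/75 = 0
Collecting terms (coefficients in siemens):
  0.2042·V_1 - 0.01333·V_3 = 0.9
  0.1043·V_3 - 0.01333·V_1 = 0.0002727
Determinant D = (0.2042)(0.1043) - (-0.01333)(-0.01333) = 0.02112
V_1 = [(0.9)(0.1043) - (-0.01333)(0.0002727)]/D = 4.444 V
V_3 = [(0.2042)(0.0002727) - (0.9)(-0.01333)]/D = 0.5708 V
Power in each resistor, P = (ΔV)²/R:
  P_R1 = (9 - 4.444)²/10 = 2.076 W
  P_R2 = (4.444 - 0)²/11 = 1.795 W
  P_R3 = (9 - 0.5708)²/33000 = 0.002153 W
  P_R4 = (0 - 0.5708)²/11 = 0.02962 W
  P_R5 = (4.444 - 0.5708)²/75 = 0.2 W
P_total = P_R1 + P_R2 + P_R3 + P_R4 + P_R5 = 4.103 W

Final answer: 4.103 W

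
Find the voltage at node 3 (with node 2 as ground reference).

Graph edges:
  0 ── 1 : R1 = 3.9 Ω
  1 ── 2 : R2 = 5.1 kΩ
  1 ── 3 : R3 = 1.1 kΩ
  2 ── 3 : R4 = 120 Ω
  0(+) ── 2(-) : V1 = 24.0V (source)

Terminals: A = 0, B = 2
Nodal analysis, taking node 2 as the 0 V reference.
Source V1 fixes V_0 = 24 V.
KCL at each unknown node (sum of currents leaving = 0; resistances in Ω):
  Node 1: (V_1 - 24)/3.9 + (V_1 - 0)/5100 + (V_1 - V_3)/1100 = 0
  Node 3: (V_3 - V_1)/1100 + (V_3 - 0)/120 = 0
Collecting terms (coefficients in siemens):
  0.2575·V_1 - 0.0009091·V_3 = 6.154
  0.009242·V_3 - 0.0009091·V_1 = 0
Determinant D = (0.2575)(0.009242) - (-0.0009091)(-0.0009091) = 0.002379
V_1 = [(6.154)(0.009242) - (-0.0009091)(0)]/D = 23.91 V
V_3 = [(0.2575)(0) - (6.154)(-0.0009091)]/D = 2.351 V
The requested potential is V_3 = 2.351 V.

Final answer: V_3 = 2.351 V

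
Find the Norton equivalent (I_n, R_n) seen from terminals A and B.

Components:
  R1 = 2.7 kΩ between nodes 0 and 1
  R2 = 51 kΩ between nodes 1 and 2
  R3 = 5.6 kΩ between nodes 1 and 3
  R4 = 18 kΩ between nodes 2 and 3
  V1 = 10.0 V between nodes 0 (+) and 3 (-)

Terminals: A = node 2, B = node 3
Find the Thévenin equivalent first; then I_n = V_th/R_th and R_n = R_th.
Step 1 — V_th is the open-circuit voltage V_A - V_B (nothing connected across the terminals).
Nodal analysis, taking node 3 as the 0 V reference.
Source V1 fixes V_0 = 10 V.
KCL at each unknown node (sum of currents leaving = 0; resistances in Ω):
  Node 1: (V_1 - 10)/2700 + (V_1 - V_2)/51000 + (V_1 - 0)/5600 = 0
  Node 2: (V_2 - V_1)/51000 + (V_2 - 0)/18000 = 0
Collecting terms (coefficients in siemens):
  0.0005685·V_1 - 0.00001961·V_2 = 0.003704
  0.00007516·V_2 - 0.00001961·V_1 = 0
Determinant D = (0.0005685)(0.00007516) - (-0.00001961)(-0.00001961) = 0.00000004235
V_1 = [(0.003704)(0.00007516) - (-0.00001961)(0)]/D = 6.573 V
V_2 = [(0.0005685)(0) - (0.003704)(-0.00001961)]/D = 1.715 V
V_th = V_2 - V_3 = 1.715 - 0 = 1.715 V
Step 2 — R_th: zero the source — replace V1 by a short circuit (node 3 merges into node 0) — and find the resistance seen between A (node 2) and B (node 0).
Reduce the network between node 2 (A) and node 0 (B) by series/parallel combination:
  Rp1 = R1 ‖ R3 (parallel, both between nodes 0 and 1) = 1/(1/2700 + 1/5600) = 1822 Ω
  Rs1 = R2 + Rp1 (series, joined only at node 1) = 51000 + 1822 = 52820 Ω
  Rp2 = R4 ‖ Rs1 (parallel, both between nodes 0 and 2) = 1/(1/18000 + 1/52820) = 13430 Ω
R_th = 13.43 kΩ
I_n = V_th/R_th = 1.715/13430 = 0.0001277 A, and R_n = R_th = 13.43 kΩ

Final answer: I_n = 0.0001277 A, R_n = 13.43 kΩ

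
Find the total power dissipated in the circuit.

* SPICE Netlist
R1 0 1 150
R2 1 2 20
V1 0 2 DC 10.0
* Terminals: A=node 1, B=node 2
Nodal analysis, taking node 2 as the 0 V reference.
Source V1 fixes V_0 = 10 V.
KCL at each unknown node (sum of currents leaving = 0; resistances in Ω):
  Node 1: (V_1 - 10)/150 + (V_1 - 0)/20 = 0
Collecting terms: 0.05667 × V_1 = 0.06667  =>  V_1 = 1.176 V
Power in each resistor, P = (ΔV)²/R:
  P_R1 = (10 - 1.176)²/150 = 0.519 W
  P_R2 = (1.176 - 0)²/20 = 0.0692 W
P_total = P_R1 + P_R2 = 0.5882 W

Final answer: 0.5882 W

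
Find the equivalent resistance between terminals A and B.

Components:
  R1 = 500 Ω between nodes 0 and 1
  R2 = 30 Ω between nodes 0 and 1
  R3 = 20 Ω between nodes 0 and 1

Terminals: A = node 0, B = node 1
Reduce the network between node 0 (A) and node 1 (B) by series/parallel combination:
  Rp1 = R1 ‖ R2 ‖ R3 (parallel, all between nodes 0 and 1) = 1/(1/500 + 1/30 + 1/20) = 11.72 Ω
R_eq = 11.72 Ω

Final answer: 11.72 Ω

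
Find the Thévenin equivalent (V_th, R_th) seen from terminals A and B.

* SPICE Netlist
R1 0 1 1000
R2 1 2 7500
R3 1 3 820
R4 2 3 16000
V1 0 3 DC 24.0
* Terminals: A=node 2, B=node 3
Step 1 — V_th is the open-circuit voltage V_A - V_B (nothing connected across the terminals).
Nodal analysis, taking node 3 as the 0 V reference.
Source V1 fixes V_0 = 24 V.
KCL at each unknown node (sum of currents leaving = 0; resistances in Ω):
  Node 1: (V_1 - 24)/1000 + (V_1 - V_2)/7500 + (V_1 - 0)/820 = 0
  Node 2: (V_2 - V_1)/7500 + (V_2 - 0)/16000 = 0
Collecting terms (coefficients in siemens):
  0.002353·V_1 - 0.0001333·V_2 = 0.024
  0.0001958·V_2 - 0.0001333·V_1 = 0
Determinant D = (0.002353)(0.0001958) - (-0.0001333)(-0.0001333) = 0.000000443
V_1 = [(0.024)(0.0001958) - (-0.0001333)(0)]/D = 10.61 V
V_2 = [(0.002353)(0) - (0.024)(-0.0001333)]/D = 7.224 V
V_th = V_2 - V_3 = 7.224 - 0 = 7.224 V
Step 2 — R_th: zero the source — replace V1 by a short circuit (node 3 merges into node 0) — and find the resistance seen between A (node 2) and B (node 0).
Reduce the network between node 2 (A) and node 0 (B) by series/parallel combination:
  Rp1 = R1 ‖ R3 (parallel, both between nodes 0 and 1) = 1/(1/1000 + 1/820) = 450.5 Ω
  Rs1 = R2 + Rp1 (series, joined only at node 1) = 7500 + 450.5 = 7951 Ω
  Rp2 = R4 ‖ Rs1 (parallel, both between nodes 0 and 2) = 1/(1/16000 + 1/7951) = 5311 Ω
R_th = 5.311 kΩ

Final answer: V_th = 7.224 V, R_th = 5.311 kΩ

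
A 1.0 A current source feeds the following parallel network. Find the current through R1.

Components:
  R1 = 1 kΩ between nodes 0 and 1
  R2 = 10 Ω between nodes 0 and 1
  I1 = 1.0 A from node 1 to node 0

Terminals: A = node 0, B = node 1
All resistors sit directly between nodes 0 and 1, so they are in parallel and share one voltage V; the full source current 1 A splits among them.
1/R_par = 1/1000 + 1/10 = 0.101 S  =>  R_par = 9.901 Ω
V = I × R_par = 1 × 9.901 = 9.901 V
I_R1 = V/R1 = 9.901/1000 = 0.009901 A

Final answer: 0.009901 A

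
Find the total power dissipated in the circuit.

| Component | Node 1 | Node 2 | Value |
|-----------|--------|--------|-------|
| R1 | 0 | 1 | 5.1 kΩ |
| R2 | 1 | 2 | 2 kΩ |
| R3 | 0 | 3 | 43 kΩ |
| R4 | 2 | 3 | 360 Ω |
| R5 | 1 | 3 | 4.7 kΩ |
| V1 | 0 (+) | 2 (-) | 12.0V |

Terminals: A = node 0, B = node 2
Nodal analysis, taking node 2 as the 0 V reference.
Source V1 fixes V_0 = 12 V.
KCL at each unknown node (sum of currents leaving = 0; resistances in Ω):
  Node 1: (V_1 - 12)/5100 + (V_1 - 0)/2000 + (V_1 - V_3)/4700 = 0
  Node 3: (V_3 - 12)/43000 + (V_3 - 0)/360 + (V_3 - V_1)/4700 = 0
Collecting terms (coefficients in siemens):
  0.0009088·V_1 - 0.0002128·V_3 = 0.002353
  0.003014·V_3 - 0.0002128·V_1 = 0.0002791
Determinant D = (0.0009088)(0.003014) - (-0.0002128)(-0.0002128) = 0.000002694
V_1 = [(0.002353)(0.003014) - (-0.0002128)(0.0002791)]/D = 2.654 V
V_3 = [(0.0009088)(0.0002791) - (0.002353)(-0.0002128)]/D = 0.28 V
Power in each resistor, P = (ΔV)²/R:
  P_R1 = (12 - 2.654)²/5100 = 0.01713 W
  P_R2 = (2.654 - 0)²/2000 = 0.003523 W
  P_R3 = (12 - 0.28)²/43000 = 0.003194 W
  P_R4 = (0 - 0.28)²/360 = 0.0002178 W
  P_R5 = (2.654 - 0.28)²/4700 = 0.0012 W
P_total = P_R1 + P_R2 + P_R3 + P_R4 + P_R5 = 0.02526 W

Final answer: 0.02526 W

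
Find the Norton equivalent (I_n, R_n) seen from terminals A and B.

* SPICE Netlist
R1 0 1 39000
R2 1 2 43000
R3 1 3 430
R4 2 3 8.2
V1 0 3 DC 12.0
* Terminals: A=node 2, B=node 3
Find the Thévenin equivalent first; then I_n = V_th/R_th and R_n = R_th.
Step 1 — V_th is the open-circuit voltage V_A - V_B (nothing connected across the terminals).
Nodal analysis, taking node 3 as the 0 V reference.
Source V1 fixes V_0 = 12 V.
KCL at each unknown node (sum of currents leaving = 0; resistances in Ω):
  Node 1: (V_1 - 12)/39000 + (V_1 - V_2)/43000 + (V_1 - 0)/430 = 0
  Node 2: (V_2 - V_1)/43000 + (V_2 - 0)/8.2 = 0
Collecting terms (coefficients in siemens):
  0.002374·V_1 - 0.00002326·V_2 = 0.0003077
  0.122·V_2 - 0.00002326·V_1 = 0
Determinant D = (0.002374)(0.122) - (-0.00002326)(-0.00002326) = 0.0002896
V_1 = [(0.0003077)(0.122) - (-0.00002326)(0)]/D = 0.1296 V
V_2 = [(0.002374)(0) - (0.0003077)(-0.00002326)]/D = 0.00002471 V
V_th = V_2 - V_3 = 0.00002471 - 0 = 0.00002471 V
Step 2 — R_th: zero the source — replace V1 by a short circuit (node 3 merges into node 0) — and find the resistance seen between A (node 2) and B (node 0).
Reduce the network between node 2 (A) and node 0 (B) by series/parallel combination:
  Rp1 = R1 ‖ R3 (parallel, both between nodes 0 and 1) = 1/(1/39000 + 1/430) = 425.3 Ω
  Rs1 = R2 + Rp1 (series, joined only at node 1) = 43000 + 425.3 = 43430 Ω
  Rp2 = R4 ‖ Rs1 (parallel, both between nodes 0 and 2) = 1/(1/8.2 + 1/43430) = 8.198 Ω
R_th = 8.198 Ω
I_n = V_th/R_th = 0.00002471/8.198 = 0.000003014 A, and R_n = R_th = 8.198 Ω

Final answer: I_n = 3.014e-06 A, R_n = 8.198 Ω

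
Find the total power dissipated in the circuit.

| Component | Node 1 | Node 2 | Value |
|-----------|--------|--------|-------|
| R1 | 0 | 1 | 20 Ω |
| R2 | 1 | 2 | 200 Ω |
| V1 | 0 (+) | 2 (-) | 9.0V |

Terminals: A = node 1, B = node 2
Nodal analysis, taking node 2 as the 0 V reference.
Source V1 fixes V_0 = 9 V.
KCL at each unknown node (sum of currents leaving = 0; resistances in Ω):
  Node 1: (V_1 - 9)/20 + (V_1 - 0)/200 = 0
Collecting terms: 0.055 × V_1 = 0.45  =>  V_1 = 8.182 V
Power in each resistor, P = (ΔV)²/R:
  P_R1 = (9 - 8.182)²/20 = 0.03347 W
  P_R2 = (8.182 - 0)²/200 = 0.3347 W
P_total = P_R1 + P_R2 = 0.3682 W

Final answer: 0.3682 W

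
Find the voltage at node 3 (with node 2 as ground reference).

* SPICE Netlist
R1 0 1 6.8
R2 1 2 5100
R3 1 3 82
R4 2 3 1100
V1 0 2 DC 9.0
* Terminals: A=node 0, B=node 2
Nodal analysis, taking node 2 as the 0 V reference.
Source V1 fixes V_0 = 9 V.
KCL at each unknown node (sum of currents leaving = 0; resistances in Ω):
  Node 1: (V_1 - 9)/6.8 + (V_1 - 0)/5100 + (V_1 - V_3)/82 = 0
  Node 3: (V_3 - V_1)/82 + (V_3 - 0)/1100 = 0
Collecting terms (coefficients in siemens):
  0.1595·V_1 - 0.0122·V_3 = 1.324
  0.0131·V_3 - 0.0122·V_1 = 0
Determinant D = (0.1595)(0.0131) - (-0.0122)(-0.0122) = 0.001941
V_1 = [(1.324)(0.0131) - (-0.0122)(0)]/D = 8.937 V
V_3 = [(0.1595)(0) - (1.324)(-0.0122)]/D = 8.317 V
The requested potential is V_3 = 8.317 V.

Final answer: V_3 = 8.317 V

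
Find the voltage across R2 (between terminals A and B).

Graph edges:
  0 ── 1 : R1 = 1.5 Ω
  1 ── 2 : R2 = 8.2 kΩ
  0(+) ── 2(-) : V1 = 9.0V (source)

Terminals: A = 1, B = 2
R1 and R2 are in series across V1 (node 0 → node 1 → node 2), and the output A–B is taken across R2, so this is a voltage divider.
Series current: I = V1/(R1 + R2) = 9/(1.5 + 8200) = 9/8202 = 0.001097 A
V_R2 = I × R2 = V1 × R2/(R1 + R2) = 9 × 8200/8202 = 8.998 V

Final answer: 8.998 V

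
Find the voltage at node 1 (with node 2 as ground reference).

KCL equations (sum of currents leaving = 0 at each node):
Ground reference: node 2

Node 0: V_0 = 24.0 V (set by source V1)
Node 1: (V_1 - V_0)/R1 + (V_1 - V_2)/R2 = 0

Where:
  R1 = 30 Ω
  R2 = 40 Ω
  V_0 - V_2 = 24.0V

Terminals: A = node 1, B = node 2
Nodal analysis, taking node 2 as the 0 V reference.
Source V1 fixes V_0 = 24 V.
KCL at each unknown node (sum of currents leaving = 0; resistances in Ω):
  Node 1: (V_1 - 24)/30 + (V_1 - 0)/40 = 0
Collecting terms: 0.05833 × V_1 = 0.8  =>  V_1 = 13.71 V
The requested potential is V_1 = 13.71 V.

Final answer: V_1 = 13.71 V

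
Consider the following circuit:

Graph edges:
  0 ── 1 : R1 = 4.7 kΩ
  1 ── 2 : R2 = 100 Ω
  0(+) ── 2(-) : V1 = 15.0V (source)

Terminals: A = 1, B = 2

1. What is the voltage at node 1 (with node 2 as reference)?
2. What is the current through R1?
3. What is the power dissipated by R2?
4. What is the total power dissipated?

Nodal analysis, taking node 2 as the 0 V reference.
Source V1 fixes V_0 = 15 V.
KCL at each unknown node (sum of currents leaving = 0; resistances in Ω):
  Node 1: (V_1 - 15)/4700 + (V_1 - 0)/100 = 0
Collecting terms: 0.01021 × V_1 = 0.003191  =>  V_1 = 0.3125 V
Part 1:
  Read off the nodal solution: V_1 = 0.3125 V
Part 2:
  I_R1 = (V_0 - V_1)/R1 = (15 - 0.3125)/4700 = 0.003125 A
  Magnitude: I_R1 = 0.003125 A
Part 3:
  I_R2 = (V_1 - V_2)/R2 = (0.3125 - 0)/100 = 0.003125 A
  P_R2 = I_R2² × R2 = (0.003125)² × 100 = 0.0009766 W
Part 4:
  Power in each resistor, P = (ΔV)²/R:
    P_R1 = (15 - 0.3125)²/4700 = 0.0459 W
    P_R2 = (0.3125 - 0)²/100 = 0.0009766 W
  P_total = P_R1 + P_R2 = 0.04688 W

Final answers:
1. V_1 = 0.3125 V
2. I_R1 = 0.003125 A
3. P_R2 = 0.0009766 W
4. P_total = 0.04688 W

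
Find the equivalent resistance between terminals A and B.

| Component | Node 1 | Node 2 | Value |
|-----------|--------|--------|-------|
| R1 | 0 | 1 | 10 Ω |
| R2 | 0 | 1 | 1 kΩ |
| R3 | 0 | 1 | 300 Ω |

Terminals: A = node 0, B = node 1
Reduce the network between node 0 (A) and node 1 (B) by series/parallel combination:
  Rp1 = R1 ‖ R2 ‖ R3 (parallel, all between nodes 0 and 1) = 1/(1/10 + 1/1000 + 1/300) = 9.585 Ω
R_eq = 9.585 Ω

Final answer: 9.585 Ω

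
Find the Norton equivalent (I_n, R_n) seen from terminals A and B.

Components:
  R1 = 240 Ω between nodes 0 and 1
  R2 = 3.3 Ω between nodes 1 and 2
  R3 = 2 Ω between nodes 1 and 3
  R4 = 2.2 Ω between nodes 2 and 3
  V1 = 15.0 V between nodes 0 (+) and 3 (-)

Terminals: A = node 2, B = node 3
Find the Thévenin equivalent first; then I_n = V_th/R_th and R_n = R_th.
Step 1 — V_th is the open-circuit voltage V_A - V_B (nothing connected across the terminals).
Nodal analysis, taking node 3 as the 0 V reference.
Source V1 fixes V_0 = 15 V.
KCL at each unknown node (sum of currents leaving = 0; resistances in Ω):
  Node 1: (V_1 - 15)/240 + (V_1 - V_2)/3.3 + (V_1 - 0)/2 = 0
  Node 2: (V_2 - V_1)/3.3 + (V_2 - 0)/2.2 = 0
Collecting terms (coefficients in siemens):
  0.8072·V_1 - 0.303·V_2 = 0.0625
  0.7576·V_2 - 0.303·V_1 = 0
Determinant D = (0.8072)(0.7576) - (-0.303)(-0.303) = 0.5197
V_1 = [(0.0625)(0.7576) - (-0.303)(0)]/D = 0.09111 V
V_2 = [(0.8072)(0) - (0.0625)(-0.303)]/D = 0.03644 V
V_th = V_2 - V_3 = 0.03644 - 0 = 0.03644 V
Step 2 — R_th: zero the source — replace V1 by a short circuit (node 3 merges into node 0) — and find the resistance seen between A (node 2) and B (node 0).
Reduce the network between node 2 (A) and node 0 (B) by series/parallel combination:
  Rp1 = R1 ‖ R3 (parallel, both between nodes 0 and 1) = 1/(1/240 + 1/2) = 1.983 Ω
  Rs1 = R2 + Rp1 (series, joined only at node 1) = 3.3 + 1.983 = 5.283 Ω
  Rp2 = R4 ‖ Rs1 (parallel, both between nodes 0 and 2) = 1/(1/2.2 + 1/5.283) = 1.553 Ω
R_th = 1.553 Ω
I_n = V_th/R_th = 0.03644/1.553 = 0.02346 A, and R_n = R_th = 1.553 Ω

Final answer: I_n = 0.02346 A, R_n = 1.553 Ω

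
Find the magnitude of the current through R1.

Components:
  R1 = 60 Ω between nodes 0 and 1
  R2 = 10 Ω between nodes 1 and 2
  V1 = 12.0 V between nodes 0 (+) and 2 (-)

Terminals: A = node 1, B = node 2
Nodal analysis, taking node 2 as the 0 V reference.
Source V1 fixes V_0 = 12 V.
KCL at each unknown node (sum of currents leaving = 0; resistances in Ω):
  Node 1: (V_1 - 12)/60 + (V_1 - 0)/10 = 0
Collecting terms: 0.1167 × V_1 = 0.2  =>  V_1 = 1.714 V
I_R1 = (V_0 - V_1)/R1 = (12 - 1.714)/60 = 0.1714 A
|I_R1| = 0.1714 A

Final answer: |I_R1| = 0.1714 A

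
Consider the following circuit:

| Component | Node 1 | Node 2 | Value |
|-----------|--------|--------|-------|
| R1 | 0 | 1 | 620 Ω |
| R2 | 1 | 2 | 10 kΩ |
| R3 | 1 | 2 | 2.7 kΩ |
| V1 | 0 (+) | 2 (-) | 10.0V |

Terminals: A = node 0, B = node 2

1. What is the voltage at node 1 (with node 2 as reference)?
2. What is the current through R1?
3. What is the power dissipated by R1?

Nodal analysis, taking node 2 as the 0 V reference.
Source V1 fixes V_0 = 10 V.
KCL at each unknown node (sum of currents leaving = 0; resistances in Ω):
  Node 1: (V_1 - 10)/620 + (V_1 - 0)/10000 + (V_1 - 0)/2700 = 0
Collecting terms: 0.002083 × V_1 = 0.01613  =>  V_1 = 7.742 V
Part 1:
  Read off the nodal solution: V_1 = 7.742 V
Part 2:
  I_R1 = (V_0 - V_1)/R1 = (10 - 7.742)/620 = 0.003642 A
  Magnitude: I_R1 = 0.003642 A
Part 3:
  I_R1 = (V_0 - V_1)/R1 = (10 - 7.742)/620 = 0.003642 A
  P_R1 = I_R1² × R1 = (0.003642)² × 620 = 0.008222 W

Final answers:
1. V_1 = 7.742 V
2. I_R1 = 0.003642 A
3. P_R1 = 0.008222 W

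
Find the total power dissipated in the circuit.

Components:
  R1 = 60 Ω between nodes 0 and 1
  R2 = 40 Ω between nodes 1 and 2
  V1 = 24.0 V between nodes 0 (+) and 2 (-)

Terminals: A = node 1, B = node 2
Nodal analysis, taking node 2 as the 0 V reference.
Source V1 fixes V_0 = 24 V.
KCL at each unknown node (sum of currents leaving = 0; resistances in Ω):
  Node 1: (V_1 - 24)/60 + (V_1 - 0)/40 = 0
Collecting terms: 0.04167 × V_1 = 0.4  =>  V_1 = 9.6 V
Power in each resistor, P = (ΔV)²/R:
  P_R1 = (24 - 9.6)²/60 = 3.456 W
  P_R2 = (9.6 - 0)²/40 = 2.304 W
P_total = P_R1 + P_R2 = 5.76 W

Final answer: 5.76 W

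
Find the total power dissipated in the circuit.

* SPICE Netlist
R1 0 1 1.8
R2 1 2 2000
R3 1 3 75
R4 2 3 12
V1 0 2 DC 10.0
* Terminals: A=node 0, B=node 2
Nodal analysis, taking node 2 as the 0 V reference.
Source V1 fixes V_0 = 10 V.
KCL at each unknown node (sum of currents leaving = 0; resistances in Ω):
  Node 1: (V_1 - 10)/1.8 + (V_1 - 0)/2000 + (V_1 - V_3)/75 = 0
  Node 3: (V_3 - V_1)/75 + (V_3 - 0)/12 = 0
Collecting terms (coefficients in siemens):
  0.5694·V_1 - 0.01333·V_3 = 5.556
  0.09667·V_3 - 0.01333·V_1 = 0
Determinant D = (0.5694)(0.09667) - (-0.01333)(-0.01333) = 0.05486
V_1 = [(5.556)(0.09667) - (-0.01333)(0)]/D = 9.789 V
V_3 = [(0.5694)(0) - (5.556)(-0.01333)]/D = 1.35 V
Power in each resistor, P = (ΔV)²/R:
  P_R1 = (10 - 9.789)²/1.8 = 0.02481 W
  P_R2 = (9.789 - 0)²/2000 = 0.04791 W
  P_R3 = (9.789 - 1.35)²/75 = 0.9494 W
  P_R4 = (0 - 1.35)²/12 = 0.1519 W
P_total = P_R1 + P_R2 + P_R3 + P_R4 = 1.174 W

Final answer: 1.174 W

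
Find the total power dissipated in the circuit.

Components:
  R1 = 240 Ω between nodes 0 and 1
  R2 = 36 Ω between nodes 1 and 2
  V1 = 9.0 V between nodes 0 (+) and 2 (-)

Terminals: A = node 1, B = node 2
Nodal analysis, taking node 2 as the 0 V reference.
Source V1 fixes V_0 = 9 V.
KCL at each unknown node (sum of currents leaving = 0; resistances in Ω):
  Node 1: (V_1 - 9)/240 + (V_1 - 0)/36 = 0
Collecting terms: 0.03194 × V_1 = 0.0375  =>  V_1 = 1.174 V
Power in each resistor, P = (ΔV)²/R:
  P_R1 = (9 - 1.174)²/240 = 0.2552 W
  P_R2 = (1.174 - 0)²/36 = 0.03828 W
P_total = P_R1 + P_R2 = 0.2935 W

Final answer: 0.2935 W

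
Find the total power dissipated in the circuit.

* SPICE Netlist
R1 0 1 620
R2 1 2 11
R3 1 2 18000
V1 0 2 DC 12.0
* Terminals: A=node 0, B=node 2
Nodal analysis, taking node 2 as the 0 V reference.
Source V1 fixes V_0 = 12 V.
KCL at each unknown node (sum of currents leaving = 0; resistances in Ω):
  Node 1: (V_1 - 12)/620 + (V_1 - 0)/11 + (V_1 - 0)/18000 = 0
Collecting terms: 0.09258 × V_1 = 0.01935  =>  V_1 = 0.2091 V
Power in each resistor, P = (ΔV)²/R:
  P_R1 = (12 - 0.2091)²/620 = 0.2242 W
  P_R2 = (0.2091 - 0)²/11 = 0.003974 W
  P_R3 = (0.2091 - 0)²/18000 = 0.000002428 W
P_total = P_R1 + P_R2 + P_R3 = 0.2282 W

Final answer: 0.2282 W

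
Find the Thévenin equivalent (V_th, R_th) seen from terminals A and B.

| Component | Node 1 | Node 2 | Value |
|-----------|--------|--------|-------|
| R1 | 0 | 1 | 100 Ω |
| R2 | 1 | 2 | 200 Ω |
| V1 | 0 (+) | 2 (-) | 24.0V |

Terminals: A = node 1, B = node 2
Step 1 — V_th is the open-circuit voltage V_A - V_B (nothing connected across the terminals).
Nodal analysis, taking node 2 as the 0 V reference.
Source V1 fixes V_0 = 24 V.
KCL at each unknown node (sum of currents leaving = 0; resistances in Ω):
  Node 1: (V_1 - 24)/100 + (V_1 - 0)/200 = 0
Collecting terms: 0.015 × V_1 = 0.24  =>  V_1 = 16 V
V_th = V_1 - V_2 = 16 - 0 = 16 V
Step 2 — R_th: zero the source — replace V1 by a short circuit (node 2 merges into node 0) — and find the resistance seen between A (node 1) and B (node 0).
Reduce the network between node 1 (A) and node 0 (B) by series/parallel combination:
  Rp1 = R1 ‖ R2 (parallel, both between nodes 0 and 1) = 1/(1/100 + 1/200) = 66.67 Ω
R_th = 66.67 Ω

Final answer: V_th = 16 V, R_th = 66.67 Ω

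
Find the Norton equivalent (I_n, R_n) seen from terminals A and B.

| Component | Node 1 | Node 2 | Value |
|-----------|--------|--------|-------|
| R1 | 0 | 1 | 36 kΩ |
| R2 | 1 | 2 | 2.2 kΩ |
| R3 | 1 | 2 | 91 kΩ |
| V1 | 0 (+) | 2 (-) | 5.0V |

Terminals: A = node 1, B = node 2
Find the Thévenin equivalent first; then I_n = V_th/R_th and R_n = R_th.
Step 1 — V_th is the open-circuit voltage V_A - V_B (nothing connected across the terminals).
Nodal analysis, taking node 2 as the 0 V reference.
Source V1 fixes V_0 = 5 V.
KCL at each unknown node (sum of currents leaving = 0; resistances in Ω):
  Node 1: (V_1 - 5)/36000 + (V_1 - 0)/2200 + (V_1 - 0)/91000 = 0
Collecting terms: 0.0004933 × V_1 = 0.0001389  =>  V_1 = 0.2815 V
V_th = V_1 - V_2 = 0.2815 - 0 = 0.2815 V
Step 2 — R_th: zero the source — replace V1 by a short circuit (node 2 merges into node 0) — and find the resistance seen between A (node 1) and B (node 0).
Reduce the network between node 1 (A) and node 0 (B) by series/parallel combination:
  Rp1 = R1 ‖ R2 ‖ R3 (parallel, all between nodes 0 and 1) = 1/(1/36000 + 1/2200 + 1/91000) = 2027 Ω
R_th = 2.027 kΩ
I_n = V_th/R_th = 0.2815/2027 = 0.0001389 A, and R_n = R_th = 2.027 kΩ

Final answer: I_n = 0.0001389 A, R_n = 2.027 kΩ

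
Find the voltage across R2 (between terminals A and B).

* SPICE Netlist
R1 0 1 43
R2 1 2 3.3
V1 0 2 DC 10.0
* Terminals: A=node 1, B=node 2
R1 and R2 are in series across V1 (node 0 → node 1 → node 2), and the output A–B is taken across R2, so this is a voltage divider.
Series current: I = V1/(R1 + R2) = 10/(43 + 3.3) = 10/46.3 = 0.216 A
V_R2 = I × R2 = V1 × R2/(R1 + R2) = 10 × 3.3/46.3 = 0.7127 V

Final answer: 0.7127 V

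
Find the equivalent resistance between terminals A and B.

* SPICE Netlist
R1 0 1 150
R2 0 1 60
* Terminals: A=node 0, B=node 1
Reduce the network between node 0 (A) and node 1 (B) by series/parallel combination:
  Rp1 = R1 ‖ R2 (parallel, both between nodes 0 and 1) = 1/(1/150 + 1/60) = 42.86 Ω
R_eq = 42.86 Ω

Final answer: 42.86 Ω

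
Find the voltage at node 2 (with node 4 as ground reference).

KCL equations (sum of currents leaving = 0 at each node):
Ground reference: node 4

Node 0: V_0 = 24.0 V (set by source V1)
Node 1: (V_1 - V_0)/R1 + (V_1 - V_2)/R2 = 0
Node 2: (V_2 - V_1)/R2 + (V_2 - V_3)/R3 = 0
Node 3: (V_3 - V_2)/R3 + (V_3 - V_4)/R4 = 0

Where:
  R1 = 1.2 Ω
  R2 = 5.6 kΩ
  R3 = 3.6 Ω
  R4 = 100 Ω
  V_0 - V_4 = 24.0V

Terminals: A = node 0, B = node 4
Nodal analysis, taking node 4 as the 0 V reference.
Source V1 fixes V_0 = 24 V.
KCL at each unknown node (sum of currents leaving = 0; resistances in Ω):
  Node 1: (V_1 - 24)/1.2 + (V_1 - V_2)/5600 = 0
  Node 2: (V_2 - V_1)/5600 + (V_2 - V_3)/3.6 = 0
  Node 3: (V_3 - V_2)/3.6 + (V_3 - 0)/100 = 0
Collecting terms (coefficients in siemens):
  0.8335·V_1 - 0.0001786·V_2 = 20
  0.278·V_2 - 0.0001786·V_1 - 0.2778·V_3 = 0
  0.2878·V_3 - 0.2778·V_2 = 0
Solving these 3 simultaneous equations (Gaussian elimination) gives:
  V_1 = 23.99 V, V_2 = 0.4358 V, V_3 = 0.4207 V
The requested potential is V_2 = 0.4358 V.

Final answer: V_2 = 0.4358 V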